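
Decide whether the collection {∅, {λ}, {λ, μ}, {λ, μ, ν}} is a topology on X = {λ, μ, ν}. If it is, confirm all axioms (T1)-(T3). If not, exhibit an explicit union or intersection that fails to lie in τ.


τ IS a topology on X.

Axiom (T1): ∅ ∈ τ? Yes; X ∈ τ? Yes.
Axiom (T2/T3): check pairwise unions and intersections of members of τ.
All pairwise intersections and unions checked — each lies in τ. Therefore τ satisfies (T1), (T2), (T3): it IS a topology on X.


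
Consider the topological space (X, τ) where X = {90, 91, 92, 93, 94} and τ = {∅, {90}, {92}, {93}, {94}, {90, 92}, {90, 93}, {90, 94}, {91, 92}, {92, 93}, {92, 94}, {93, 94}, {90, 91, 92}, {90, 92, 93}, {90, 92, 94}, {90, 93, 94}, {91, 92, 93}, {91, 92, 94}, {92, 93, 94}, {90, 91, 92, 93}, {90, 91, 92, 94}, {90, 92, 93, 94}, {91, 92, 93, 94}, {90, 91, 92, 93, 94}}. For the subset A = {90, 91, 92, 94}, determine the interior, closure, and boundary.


int(A) = {90, 91, 92, 94}, cl(A) = {90, 91, 92, 94}, ∂A = ∅.

Closed sets in (X, τ) are complements of opens:
  closed(X, τ) = {∅, {90}, {91}, {93}, {94}, {90, 91}, {90, 93}, {90, 94}, {91, 92}, {91, 93}, {91, 94}, {93, 94}, {90, 91, 92}, {90, 91, 93}, {90, 91, 94}, {90, 93, 94}, {91, 92, 93}, {91, 92, 94}, {91, 93, 94}, {90, 91, 92, 93}, {90, 91, 92, 94}, {90, 91, 93, 94}, {91, 92, 93, 94}, {90, 91, 92, 93, 94}}.
int(A) = ⋃ {U ∈ τ : U ⊆ A}. Opens contained in A: ∅, {90}, {92}, {94}, {90, 92}, {90, 94}, {91, 92}, {92, 94}, {90, 91, 92}, {90, 92, 94}, {91, 92, 94}, {90, 91, 92, 94}.
Taking the union of these: int(A) = {90, 91, 92, 94}.
cl(A) = ⋂ {C closed : A ⊆ C}. Closed sets containing A: {90, 91, 92, 94}, {90, 91, 92, 93, 94}.
Intersecting these: cl(A) = {90, 91, 92, 94}.
∂A = cl(A) ∖ int(A) = {90, 91, 92, 94} ∖ {90, 91, 92, 94} = ∅.


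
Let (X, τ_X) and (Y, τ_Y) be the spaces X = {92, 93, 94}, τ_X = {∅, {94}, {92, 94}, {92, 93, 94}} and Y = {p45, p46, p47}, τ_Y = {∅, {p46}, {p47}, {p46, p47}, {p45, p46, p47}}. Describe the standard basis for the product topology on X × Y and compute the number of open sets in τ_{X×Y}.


Basis B = {∅ × ∅, {94} × {p46}, {94} × {p47}, {92, 94} × {p46}, {92, 94} × {p47}, {94} × {p46, p47}, {92, 93, 94} × {p46}, {92, 93, 94} × {p47}, {94} × {p45, p46, p47}, {92, 94} × {p46, p47}, {92, 94} × {p45, p46, p47}, {92, 93, 94} × {p46, p47}, {92, 93, 94} × {p45, p46, p47}}; |τ_{X×Y}| = 30.

Enumerate products U × V with U ∈ τ_X, V ∈ τ_Y (deduplicated):
  ∅ × ∅ = {} (∅)
  {94} × {p46} = {(94,p46)}
  {94} × {p47} = {(94,p47)}
  {92, 94} × {p46} = {(92,p46), (94,p46)}
  {92, 94} × {p47} = {(92,p47), (94,p47)}
  {94} × {p46, p47} = {(94,p46), (94,p47)}
  {92, 93, 94} × {p46} = {(92,p46), (93,p46), (94,p46)}
  {92, 93, 94} × {p47} = {(92,p47), (93,p47), (94,p47)}
  {94} × {p45, p46, p47} = {(94,p45), (94,p46), (94,p47)}
  {92, 94} × {p46, p47} = {(92,p46), (92,p47), (94,p46), (94,p47)}
  {92, 94} × {p45, p46, p47} = {(92,p45), (92,p46), (92,p47), (94,p45), (94,p46), (94,p47)}
  {92, 93, 94} × {p46, p47} = {(92,p46), (92,p47), (93,p46), (93,p47), (94,p46), (94,p47)}
  {92, 93, 94} × {p45, p46, p47} = {(92,p45), (92,p46), (92,p47), (93,p45), (93,p46), (93,p47), (94,p45), (94,p46), (94,p47)}
These 13 distinct sets form the basis B.
Close under arbitrary unions to get τ_{X×Y}; counting gives |τ_{X×Y}| = 30.


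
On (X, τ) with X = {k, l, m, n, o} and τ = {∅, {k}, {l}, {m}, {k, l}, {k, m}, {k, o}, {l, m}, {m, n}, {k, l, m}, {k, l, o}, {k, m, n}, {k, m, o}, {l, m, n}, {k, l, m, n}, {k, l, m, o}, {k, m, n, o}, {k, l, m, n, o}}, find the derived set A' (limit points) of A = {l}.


A' = ∅

For each x ∈ X, list the open sets U ∈ τ with x ∈ U, then check whether U ∩ (A ∖ {x}) ≠ ∅ for every such U.
  x = k: open {k} ∋ x has {k} ∩ (A ∖ {k}) = ∅, so x is NOT a limit point.
  x = l: open {l} ∋ x has {l} ∩ (A ∖ {l}) = ∅, so x is NOT a limit point.
  x = m: open {m} ∋ x has {m} ∩ (A ∖ {m}) = ∅, so x is NOT a limit point.
  x = n: open {m, n} ∋ x has {m, n} ∩ (A ∖ {n}) = ∅, so x is NOT a limit point.
  x = o: open {k, o} ∋ x has {k, o} ∩ (A ∖ {o}) = ∅, so x is NOT a limit point.
Collecting: A' = ∅.


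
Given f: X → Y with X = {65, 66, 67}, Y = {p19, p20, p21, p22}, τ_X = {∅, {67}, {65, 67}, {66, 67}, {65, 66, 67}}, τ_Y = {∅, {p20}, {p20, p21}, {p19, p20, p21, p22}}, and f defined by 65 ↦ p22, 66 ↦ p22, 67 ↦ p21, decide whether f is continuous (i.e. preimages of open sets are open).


f IS continuous.

Compute f^{-1}(U) for each U ∈ τ_Y:
  U = ∅: f^{-1}(U) = ∅ ∈ τ_X ✓.
  U = {p20}: f^{-1}(U) = ∅ ∈ τ_X ✓.
  U = {p20, p21}: f^{-1}(U) = {67} ∈ τ_X ✓.
  U = {p19, p20, p21, p22}: f^{-1}(U) = {65, 66, 67} ∈ τ_X ✓.
Every preimage lies in τ_X, so f IS continuous.


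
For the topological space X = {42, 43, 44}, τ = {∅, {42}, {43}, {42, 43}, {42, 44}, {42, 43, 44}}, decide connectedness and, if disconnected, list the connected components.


(X, τ) is disconnected; components = [{43}, {42, 44}].

Find clopen sets (U ∈ τ with X ∖ U ∈ τ):
  U = ∅, X ∖ U = {42, 43, 44} — both open, so U is clopen.
  U = {43}, X ∖ U = {42, 44} — both open, so U is clopen.
  U = {42, 44}, X ∖ U = {43} — both open, so U is clopen.
  U = {42, 43, 44}, X ∖ U = ∅ — both open, so U is clopen.
Nontrivial clopen(s) exist: e.g. {42, 44}. So (X, τ) is disconnected.
Compute connected components by grouping points that agree on all clopens:
  component: {43}
  component: {42, 44}


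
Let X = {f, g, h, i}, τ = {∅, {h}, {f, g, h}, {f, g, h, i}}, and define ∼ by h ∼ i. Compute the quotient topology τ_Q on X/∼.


X/∼ = {[f], [g], [h=i]}; |τ_Q| = 2.

Equivalence classes: [f], [g], [h=i].
Quotient map π: X → X/∼ sends f ↦ [f], g ↦ [g], h ↦ [h=i], i ↦ [h=i].
For each subset V ⊆ X/∼, compute π^{-1}(V) ⊆ X and check whether π^{-1}(V) ∈ τ. V is open in τ_Q iff π^{-1}(V) ∈ τ.
  V = {}: π^{-1}(V) = ∅ ∈ τ ✓.
  V = {[f]}: π^{-1}(V) = {f} ∉ τ ✗.
  V = {[g]}: π^{-1}(V) = {g} ∉ τ ✗.
  V = {[f], [g]}: π^{-1}(V) = {f, g} ∉ τ ✗.
  V = {[h=i]}: π^{-1}(V) = {h, i} ∉ τ ✗.
  V = {[f], [h=i]}: π^{-1}(V) = {f, h, i} ∉ τ ✗.
  V = {[g], [h=i]}: π^{-1}(V) = {g, h, i} ∉ τ ✗.
  V = {[f], [g], [h=i]}: π^{-1}(V) = {f, g, h, i} ∈ τ ✓.
Open sets in the quotient: τ_Q = {{}, {[f], [g], [h=i]}} (2 elements).


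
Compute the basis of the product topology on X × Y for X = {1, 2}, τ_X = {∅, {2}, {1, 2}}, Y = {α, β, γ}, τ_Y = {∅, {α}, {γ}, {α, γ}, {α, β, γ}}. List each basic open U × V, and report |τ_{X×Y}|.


Basis B = {∅ × ∅, {2} × {α}, {2} × {γ}, {1, 2} × {α}, {1, 2} × {γ}, {2} × {α, γ}, {2} × {α, β, γ}, {1, 2} × {α, γ}, {1, 2} × {α, β, γ}}; |τ_{X×Y}| = 14.

Enumerate products U × V with U ∈ τ_X, V ∈ τ_Y (deduplicated):
  ∅ × ∅ = {} (∅)
  {2} × {α} = {(2,α)}
  {2} × {γ} = {(2,γ)}
  {1, 2} × {α} = {(1,α), (2,α)}
  {1, 2} × {γ} = {(1,γ), (2,γ)}
  {2} × {α, γ} = {(2,α), (2,γ)}
  {2} × {α, β, γ} = {(2,α), (2,β), (2,γ)}
  {1, 2} × {α, γ} = {(1,α), (1,γ), (2,α), (2,γ)}
  {1, 2} × {α, β, γ} = {(1,α), (1,β), (1,γ), (2,α), (2,β), (2,γ)}
These 9 distinct sets form the basis B.
Close under arbitrary unions to get τ_{X×Y}; counting gives |τ_{X×Y}| = 14.


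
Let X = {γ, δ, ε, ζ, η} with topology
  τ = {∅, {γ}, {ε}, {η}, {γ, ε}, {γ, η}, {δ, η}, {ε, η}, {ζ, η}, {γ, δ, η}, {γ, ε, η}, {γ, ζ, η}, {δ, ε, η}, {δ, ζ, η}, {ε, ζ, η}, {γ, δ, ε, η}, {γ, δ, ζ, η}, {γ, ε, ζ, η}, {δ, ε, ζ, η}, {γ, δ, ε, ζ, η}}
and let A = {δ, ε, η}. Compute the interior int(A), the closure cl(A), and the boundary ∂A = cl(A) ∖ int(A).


int(A) = {δ, ε, η}, cl(A) = {δ, ε, ζ, η}, ∂A = {ζ}.

Closed sets in (X, τ) are complements of opens:
  closed(X, τ) = {∅, {γ}, {δ}, {ε}, {ζ}, {γ, δ}, {γ, ε}, {γ, ζ}, {δ, ε}, {δ, ζ}, {ε, ζ}, {γ, δ, ε}, {γ, δ, ζ}, {γ, ε, ζ}, {δ, ε, ζ}, {δ, ζ, η}, {γ, δ, ε, ζ}, {γ, δ, ζ, η}, {δ, ε, ζ, η}, {γ, δ, ε, ζ, η}}.
int(A) = ⋃ {U ∈ τ : U ⊆ A}. Opens contained in A: ∅, {ε}, {η}, {δ, η}, {ε, η}, {δ, ε, η}.
Taking the union of these: int(A) = {δ, ε, η}.
cl(A) = ⋂ {C closed : A ⊆ C}. Closed sets containing A: {δ, ε, ζ, η}, {γ, δ, ε, ζ, η}.
Intersecting these: cl(A) = {δ, ε, ζ, η}.
∂A = cl(A) ∖ int(A) = {δ, ε, ζ, η} ∖ {δ, ε, η} = {ζ}.


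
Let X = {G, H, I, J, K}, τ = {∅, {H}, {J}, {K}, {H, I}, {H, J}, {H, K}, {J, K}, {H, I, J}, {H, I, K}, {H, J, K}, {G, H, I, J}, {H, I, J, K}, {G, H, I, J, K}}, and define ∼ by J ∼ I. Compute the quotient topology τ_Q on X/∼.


X/∼ = {[G], [H], [I=J], [K]}; |τ_Q| = 8.

Equivalence classes: [G], [H], [I=J], [K].
Quotient map π: X → X/∼ sends G ↦ [G], H ↦ [H], I ↦ [I=J], J ↦ [I=J], K ↦ [K].
For each subset V ⊆ X/∼, compute π^{-1}(V) ⊆ X and check whether π^{-1}(V) ∈ τ. V is open in τ_Q iff π^{-1}(V) ∈ τ.
  V = {}: π^{-1}(V) = ∅ ∈ τ ✓.
  V = {[G]}: π^{-1}(V) = {G} ∉ τ ✗.
  V = {[H]}: π^{-1}(V) = {H} ∈ τ ✓.
  V = {[G], [H]}: π^{-1}(V) = {G, H} ∉ τ ✗.
  V = {[I=J]}: π^{-1}(V) = {I, J} ∉ τ ✗.
  V = {[G], [I=J]}: π^{-1}(V) = {G, I, J} ∉ τ ✗.
  V = {[H], [I=J]}: π^{-1}(V) = {H, I, J} ∈ τ ✓.
  V = {[G], [H], [I=J]}: π^{-1}(V) = {G, H, I, J} ∈ τ ✓.
  V = {[K]}: π^{-1}(V) = {K} ∈ τ ✓.
  V = {[G], [K]}: π^{-1}(V) = {G, K} ∉ τ ✗.
  V = {[H], [K]}: π^{-1}(V) = {H, K} ∈ τ ✓.
  V = {[G], [H], [K]}: π^{-1}(V) = {G, H, K} ∉ τ ✗.
  V = {[I=J], [K]}: π^{-1}(V) = {I, J, K} ∉ τ ✗.
  V = {[G], [I=J], [K]}: π^{-1}(V) = {G, I, J, K} ∉ τ ✗.
  V = {[H], [I=J], [K]}: π^{-1}(V) = {H, I, J, K} ∈ τ ✓.
  V = {[G], [H], [I=J], [K]}: π^{-1}(V) = {G, H, I, J, K} ∈ τ ✓.
Open sets in the quotient: τ_Q = {{}, {[H]}, {[H], [I=J]}, {[G], [H], [I=J]}, {[K]}, {[H], [K]}, {[H], [I=J], [K]}, {[G], [H], [I=J], [K]}} (8 elements).


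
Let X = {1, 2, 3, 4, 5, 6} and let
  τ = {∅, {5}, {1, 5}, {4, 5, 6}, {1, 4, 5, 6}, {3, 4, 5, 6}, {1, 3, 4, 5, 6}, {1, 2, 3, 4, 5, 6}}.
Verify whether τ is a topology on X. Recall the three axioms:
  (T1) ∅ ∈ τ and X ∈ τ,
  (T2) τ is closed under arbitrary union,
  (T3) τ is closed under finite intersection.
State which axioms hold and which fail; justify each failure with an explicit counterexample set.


τ IS a topology on X.

Axiom (T1): ∅ ∈ τ? Yes; X ∈ τ? Yes.
Axiom (T2/T3): check pairwise unions and intersections of members of τ.
All pairwise intersections and unions checked — each lies in τ. Therefore τ satisfies (T1), (T2), (T3): it IS a topology on X.


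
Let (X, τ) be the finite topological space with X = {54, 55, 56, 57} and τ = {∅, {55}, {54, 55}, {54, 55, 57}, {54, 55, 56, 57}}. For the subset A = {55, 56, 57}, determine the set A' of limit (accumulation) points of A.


A' = {54, 56, 57}

For each x ∈ X, list the open sets U ∈ τ with x ∈ U, then check whether U ∩ (A ∖ {x}) ≠ ∅ for every such U.
  x = 54: opens ∋ x are {54, 55}, {54, 55, 57}, {54, 55, 56, 57}; each meets A ∖ {54}, so x IS a limit point.
  x = 55: open {55} ∋ x has {55} ∩ (A ∖ {55}) = ∅, so x is NOT a limit point.
  x = 56: opens ∋ x are {54, 55, 56, 57}; each meets A ∖ {56}, so x IS a limit point.
  x = 57: opens ∋ x are {54, 55, 57}, {54, 55, 56, 57}; each meets A ∖ {57}, so x IS a limit point.
Collecting: A' = {54, 56, 57}.


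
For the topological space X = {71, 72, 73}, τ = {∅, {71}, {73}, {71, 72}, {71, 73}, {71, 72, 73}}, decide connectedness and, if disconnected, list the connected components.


(X, τ) is disconnected; components = [{73}, {71, 72}].

Find clopen sets (U ∈ τ with X ∖ U ∈ τ):
  U = ∅, X ∖ U = {71, 72, 73} — both open, so U is clopen.
  U = {73}, X ∖ U = {71, 72} — both open, so U is clopen.
  U = {71, 72}, X ∖ U = {73} — both open, so U is clopen.
  U = {71, 72, 73}, X ∖ U = ∅ — both open, so U is clopen.
Nontrivial clopen(s) exist: e.g. {71, 72}. So (X, τ) is disconnected.
Compute connected components by grouping points that agree on all clopens:
  component: {73}
  component: {71, 72}


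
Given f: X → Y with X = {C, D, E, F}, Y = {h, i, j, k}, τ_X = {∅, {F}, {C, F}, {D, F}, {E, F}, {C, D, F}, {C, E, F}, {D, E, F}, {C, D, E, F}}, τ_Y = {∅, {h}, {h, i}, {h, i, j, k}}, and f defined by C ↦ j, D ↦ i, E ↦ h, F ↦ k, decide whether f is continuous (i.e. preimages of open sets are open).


f is NOT continuous.

Compute f^{-1}(U) for each U ∈ τ_Y:
  U = ∅: f^{-1}(U) = ∅ ∈ τ_X ✓.
  U = {h}: f^{-1}(U) = {E} ∉ τ_X ✗.
  U = {h, i}: f^{-1}(U) = {D, E} ∉ τ_X ✗.
  U = {h, i, j, k}: f^{-1}(U) = {C, D, E, F} ∈ τ_X ✓.
Found U = {h} with f^{-1}(U) = {E} not in τ_X. Therefore f is NOT continuous.


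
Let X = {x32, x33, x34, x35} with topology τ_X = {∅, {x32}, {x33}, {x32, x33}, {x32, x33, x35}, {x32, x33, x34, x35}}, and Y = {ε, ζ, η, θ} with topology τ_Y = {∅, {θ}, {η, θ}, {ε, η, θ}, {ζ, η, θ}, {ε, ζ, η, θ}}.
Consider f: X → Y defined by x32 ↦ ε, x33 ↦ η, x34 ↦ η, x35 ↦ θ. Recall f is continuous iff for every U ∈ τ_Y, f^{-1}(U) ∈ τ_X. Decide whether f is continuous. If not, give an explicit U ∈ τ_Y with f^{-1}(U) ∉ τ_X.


f is NOT continuous.

Compute f^{-1}(U) for each U ∈ τ_Y:
  U = ∅: f^{-1}(U) = ∅ ∈ τ_X ✓.
  U = {θ}: f^{-1}(U) = {x35} ∉ τ_X ✗.
  U = {η, θ}: f^{-1}(U) = {x33, x34, x35} ∉ τ_X ✗.
  U = {ε, η, θ}: f^{-1}(U) = {x32, x33, x34, x35} ∈ τ_X ✓.
  U = {ζ, η, θ}: f^{-1}(U) = {x33, x34, x35} ∉ τ_X ✗.
  U = {ε, ζ, η, θ}: f^{-1}(U) = {x32, x33, x34, x35} ∈ τ_X ✓.
Found U = {θ} with f^{-1}(U) = {x35} not in τ_X. Therefore f is NOT continuous.


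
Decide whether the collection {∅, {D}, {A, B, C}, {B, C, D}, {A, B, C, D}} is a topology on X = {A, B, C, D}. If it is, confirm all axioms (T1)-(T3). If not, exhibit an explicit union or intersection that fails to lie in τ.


τ is NOT a topology on X.

Axiom (T1): ∅ ∈ τ? Yes; X ∈ τ? Yes.
Axiom (T2/T3): check pairwise unions and intersections of members of τ.
Counterexample for (T3): {A, B, C} ∩ {B, C, D} = {B, C} ∉ τ. Therefore τ is NOT a topology.


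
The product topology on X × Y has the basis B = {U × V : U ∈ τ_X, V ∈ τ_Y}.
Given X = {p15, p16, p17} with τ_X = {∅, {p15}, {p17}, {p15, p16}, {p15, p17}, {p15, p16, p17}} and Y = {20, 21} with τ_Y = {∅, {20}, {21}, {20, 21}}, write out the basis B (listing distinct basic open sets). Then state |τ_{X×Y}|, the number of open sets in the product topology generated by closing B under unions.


Basis B = {∅ × ∅, {p15} × {20}, {p15} × {21}, {p17} × {20}, {p17} × {21}, {p15} × {20, 21}, {p15, p16} × {20}, {p15, p17} × {20}, {p15, p16} × {21}, {p15, p17} × {21}, {p17} × {20, 21}, {p15, p16, p17} × {20}, {p15, p16, p17} × {21}, {p15, p16} × {20, 21}, {p15, p17} × {20, 21}, {p15, p16, p17} × {20, 21}}; |τ_{X×Y}| = 36.

Enumerate products U × V with U ∈ τ_X, V ∈ τ_Y (deduplicated):
  ∅ × ∅ = {} (∅)
  {p15} × {20} = {(p15,20)}
  {p15} × {21} = {(p15,21)}
  {p17} × {20} = {(p17,20)}
  {p17} × {21} = {(p17,21)}
  {p15} × {20, 21} = {(p15,20), (p15,21)}
  {p15, p16} × {20} = {(p15,20), (p16,20)}
  {p15, p17} × {20} = {(p15,20), (p17,20)}
  {p15, p16} × {21} = {(p15,21), (p16,21)}
  {p15, p17} × {21} = {(p15,21), (p17,21)}
  {p17} × {20, 21} = {(p17,20), (p17,21)}
  {p15, p16, p17} × {20} = {(p15,20), (p16,20), (p17,20)}
  {p15, p16, p17} × {21} = {(p15,21), (p16,21), (p17,21)}
  {p15, p16} × {20, 21} = {(p15,20), (p15,21), (p16,20), (p16,21)}
  {p15, p17} × {20, 21} = {(p15,20), (p15,21), (p17,20), (p17,21)}
  {p15, p16, p17} × {20, 21} = {(p15,20), (p15,21), (p16,20), (p16,21), (p17,20), (p17,21)}
These 16 distinct sets form the basis B.
Close under arbitrary unions to get τ_{X×Y}; counting gives |τ_{X×Y}| = 36.


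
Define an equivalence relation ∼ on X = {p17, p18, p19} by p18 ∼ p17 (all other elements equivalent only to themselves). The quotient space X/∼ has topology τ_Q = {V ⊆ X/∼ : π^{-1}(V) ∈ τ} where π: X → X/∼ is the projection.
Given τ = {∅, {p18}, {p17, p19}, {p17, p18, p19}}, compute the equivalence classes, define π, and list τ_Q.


X/∼ = {[p17=p18], [p19]}; |τ_Q| = 2.

Equivalence classes: [p17=p18], [p19].
Quotient map π: X → X/∼ sends p17 ↦ [p17=p18], p18 ↦ [p17=p18], p19 ↦ [p19].
For each subset V ⊆ X/∼, compute π^{-1}(V) ⊆ X and check whether π^{-1}(V) ∈ τ. V is open in τ_Q iff π^{-1}(V) ∈ τ.
  V = {}: π^{-1}(V) = ∅ ∈ τ ✓.
  V = {[p17=p18]}: π^{-1}(V) = {p17, p18} ∉ τ ✗.
  V = {[p19]}: π^{-1}(V) = {p19} ∉ τ ✗.
  V = {[p17=p18], [p19]}: π^{-1}(V) = {p17, p18, p19} ∈ τ ✓.
Open sets in the quotient: τ_Q = {{}, {[p17=p18], [p19]}} (2 elements).


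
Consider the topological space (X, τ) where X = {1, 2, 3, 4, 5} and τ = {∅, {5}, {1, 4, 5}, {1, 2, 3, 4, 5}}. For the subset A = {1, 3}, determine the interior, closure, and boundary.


int(A) = ∅, cl(A) = {1, 2, 3, 4}, ∂A = {1, 2, 3, 4}.

Closed sets in (X, τ) are complements of opens:
  closed(X, τ) = {∅, {2, 3}, {1, 2, 3, 4}, {1, 2, 3, 4, 5}}.
int(A) = ⋃ {U ∈ τ : U ⊆ A}. Opens contained in A: ∅.
Taking the union of these: int(A) = ∅.
cl(A) = ⋂ {C closed : A ⊆ C}. Closed sets containing A: {1, 2, 3, 4}, {1, 2, 3, 4, 5}.
Intersecting these: cl(A) = {1, 2, 3, 4}.
∂A = cl(A) ∖ int(A) = {1, 2, 3, 4} ∖ ∅ = {1, 2, 3, 4}.


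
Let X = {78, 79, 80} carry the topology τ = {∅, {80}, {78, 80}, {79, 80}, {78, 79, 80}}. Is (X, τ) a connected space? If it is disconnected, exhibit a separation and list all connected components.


(X, τ) is connected.

Find clopen sets (U ∈ τ with X ∖ U ∈ τ):
  U = ∅, X ∖ U = {78, 79, 80} — both open, so U is clopen.
  U = {78, 79, 80}, X ∖ U = ∅ — both open, so U is clopen.
Only trivial clopens (∅ and X) exist, so (X, τ) is connected.
Compute connected components by grouping points that agree on all clopens:
  component: {78, 79, 80}


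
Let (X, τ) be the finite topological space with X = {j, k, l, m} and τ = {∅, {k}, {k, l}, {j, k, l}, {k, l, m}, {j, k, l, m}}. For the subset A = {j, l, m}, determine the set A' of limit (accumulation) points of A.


A' = {j, m}

For each x ∈ X, list the open sets U ∈ τ with x ∈ U, then check whether U ∩ (A ∖ {x}) ≠ ∅ for every such U.
  x = j: opens ∋ x are {j, k, l}, {j, k, l, m}; each meets A ∖ {j}, so x IS a limit point.
  x = k: open {k} ∋ x has {k} ∩ (A ∖ {k}) = ∅, so x is NOT a limit point.
  x = l: open {k, l} ∋ x has {k, l} ∩ (A ∖ {l}) = ∅, so x is NOT a limit point.
  x = m: opens ∋ x are {k, l, m}, {j, k, l, m}; each meets A ∖ {m}, so x IS a limit point.
Collecting: A' = {j, m}.


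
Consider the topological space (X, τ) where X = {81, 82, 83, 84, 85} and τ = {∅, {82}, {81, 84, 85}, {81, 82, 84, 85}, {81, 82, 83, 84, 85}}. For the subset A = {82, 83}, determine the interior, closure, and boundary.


int(A) = {82}, cl(A) = {82, 83}, ∂A = {83}.

Closed sets in (X, τ) are complements of opens:
  closed(X, τ) = {∅, {83}, {82, 83}, {81, 83, 84, 85}, {81, 82, 83, 84, 85}}.
int(A) = ⋃ {U ∈ τ : U ⊆ A}. Opens contained in A: ∅, {82}.
Taking the union of these: int(A) = {82}.
cl(A) = ⋂ {C closed : A ⊆ C}. Closed sets containing A: {82, 83}, {81, 82, 83, 84, 85}.
Intersecting these: cl(A) = {82, 83}.
∂A = cl(A) ∖ int(A) = {82, 83} ∖ {82} = {83}.


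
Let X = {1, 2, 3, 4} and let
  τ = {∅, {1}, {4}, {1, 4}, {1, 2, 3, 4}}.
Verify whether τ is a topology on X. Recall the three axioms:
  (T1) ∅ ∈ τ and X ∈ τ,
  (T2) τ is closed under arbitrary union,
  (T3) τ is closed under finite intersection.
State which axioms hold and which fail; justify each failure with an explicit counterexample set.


τ IS a topology on X.

Axiom (T1): ∅ ∈ τ? Yes; X ∈ τ? Yes.
Axiom (T2/T3): check pairwise unions and intersections of members of τ.
All pairwise intersections and unions checked — each lies in τ. Therefore τ satisfies (T1), (T2), (T3): it IS a topology on X.


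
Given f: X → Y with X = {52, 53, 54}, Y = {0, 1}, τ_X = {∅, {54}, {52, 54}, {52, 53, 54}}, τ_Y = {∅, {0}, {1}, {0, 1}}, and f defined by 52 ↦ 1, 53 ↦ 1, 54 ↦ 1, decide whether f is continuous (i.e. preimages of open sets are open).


f IS continuous.

Compute f^{-1}(U) for each U ∈ τ_Y:
  U = ∅: f^{-1}(U) = ∅ ∈ τ_X ✓.
  U = {0}: f^{-1}(U) = ∅ ∈ τ_X ✓.
  U = {1}: f^{-1}(U) = {52, 53, 54} ∈ τ_X ✓.
  U = {0, 1}: f^{-1}(U) = {52, 53, 54} ∈ τ_X ✓.
Every preimage lies in τ_X, so f IS continuous.


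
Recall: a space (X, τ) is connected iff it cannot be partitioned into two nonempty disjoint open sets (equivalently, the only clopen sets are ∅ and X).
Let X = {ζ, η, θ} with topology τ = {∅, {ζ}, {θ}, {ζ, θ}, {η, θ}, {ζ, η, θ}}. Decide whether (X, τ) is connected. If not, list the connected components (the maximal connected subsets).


(X, τ) is disconnected; components = [{ζ}, {η, θ}].

Find clopen sets (U ∈ τ with X ∖ U ∈ τ):
  U = ∅, X ∖ U = {ζ, η, θ} — both open, so U is clopen.
  U = {ζ}, X ∖ U = {η, θ} — both open, so U is clopen.
  U = {η, θ}, X ∖ U = {ζ} — both open, so U is clopen.
  U = {ζ, η, θ}, X ∖ U = ∅ — both open, so U is clopen.
Nontrivial clopen(s) exist: e.g. {ζ}. So (X, τ) is disconnected.
Compute connected components by grouping points that agree on all clopens:
  component: {ζ}
  component: {η, θ}


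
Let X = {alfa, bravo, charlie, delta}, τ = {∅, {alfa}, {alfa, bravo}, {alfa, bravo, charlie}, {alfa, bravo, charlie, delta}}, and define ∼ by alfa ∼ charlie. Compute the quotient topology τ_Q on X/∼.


X/∼ = {[alfa=charlie], [bravo], [delta]}; |τ_Q| = 3.

Equivalence classes: [alfa=charlie], [bravo], [delta].
Quotient map π: X → X/∼ sends alfa ↦ [alfa=charlie], bravo ↦ [bravo], charlie ↦ [alfa=charlie], delta ↦ [delta].
For each subset V ⊆ X/∼, compute π^{-1}(V) ⊆ X and check whether π^{-1}(V) ∈ τ. V is open in τ_Q iff π^{-1}(V) ∈ τ.
  V = {}: π^{-1}(V) = ∅ ∈ τ ✓.
  V = {[alfa=charlie]}: π^{-1}(V) = {alfa, charlie} ∉ τ ✗.
  V = {[bravo]}: π^{-1}(V) = {bravo} ∉ τ ✗.
  V = {[alfa=charlie], [bravo]}: π^{-1}(V) = {alfa, bravo, charlie} ∈ τ ✓.
  V = {[delta]}: π^{-1}(V) = {delta} ∉ τ ✗.
  V = {[alfa=charlie], [delta]}: π^{-1}(V) = {alfa, charlie, delta} ∉ τ ✗.
  V = {[bravo], [delta]}: π^{-1}(V) = {bravo, delta} ∉ τ ✗.
  V = {[alfa=charlie], [bravo], [delta]}: π^{-1}(V) = {alfa, bravo, charlie, delta} ∈ τ ✓.
Open sets in the quotient: τ_Q = {{}, {[alfa=charlie], [bravo]}, {[alfa=charlie], [bravo], [delta]}} (3 elements).


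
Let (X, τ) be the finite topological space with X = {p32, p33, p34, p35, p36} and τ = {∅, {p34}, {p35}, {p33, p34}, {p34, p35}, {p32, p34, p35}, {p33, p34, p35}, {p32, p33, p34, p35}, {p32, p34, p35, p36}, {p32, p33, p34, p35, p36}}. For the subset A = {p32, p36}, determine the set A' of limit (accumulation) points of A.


A' = {p36}

For each x ∈ X, list the open sets U ∈ τ with x ∈ U, then check whether U ∩ (A ∖ {x}) ≠ ∅ for every such U.
  x = p32: open {p32, p34, p35} ∋ x has {p32, p34, p35} ∩ (A ∖ {p32}) = ∅, so x is NOT a limit point.
  x = p33: open {p33, p34} ∋ x has {p33, p34} ∩ (A ∖ {p33}) = ∅, so x is NOT a limit point.
  x = p34: open {p34} ∋ x has {p34} ∩ (A ∖ {p34}) = ∅, so x is NOT a limit point.
  x = p35: open {p35} ∋ x has {p35} ∩ (A ∖ {p35}) = ∅, so x is NOT a limit point.
  x = p36: opens ∋ x are {p32, p34, p35, p36}, {p32, p33, p34, p35, p36}; each meets A ∖ {p36}, so x IS a limit point.
Collecting: A' = {p36}.


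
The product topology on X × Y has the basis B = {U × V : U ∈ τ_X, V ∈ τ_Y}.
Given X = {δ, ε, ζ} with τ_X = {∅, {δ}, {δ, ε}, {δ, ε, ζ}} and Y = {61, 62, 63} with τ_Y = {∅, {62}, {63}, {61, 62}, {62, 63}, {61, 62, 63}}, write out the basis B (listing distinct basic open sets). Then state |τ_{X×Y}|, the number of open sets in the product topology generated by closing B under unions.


Basis B = {∅ × ∅, {δ} × {62}, {δ} × {63}, {δ} × {61, 62}, {δ} × {62, 63}, {δ, ε} × {62}, {δ, ε} × {63}, {δ} × {61, 62, 63}, {δ, ε, ζ} × {62}, {δ, ε, ζ} × {63}, {δ, ε} × {61, 62}, {δ, ε} × {62, 63}, {δ, ε} × {61, 62, 63}, {δ, ε, ζ} × {61, 62}, {δ, ε, ζ} × {62, 63}, {δ, ε, ζ} × {61, 62, 63}}; |τ_{X×Y}| = 40.

Enumerate products U × V with U ∈ τ_X, V ∈ τ_Y (deduplicated):
  ∅ × ∅ = {} (∅)
  {δ} × {62} = {(δ,62)}
  {δ} × {63} = {(δ,63)}
  {δ} × {61, 62} = {(δ,61), (δ,62)}
  {δ} × {62, 63} = {(δ,62), (δ,63)}
  {δ, ε} × {62} = {(δ,62), (ε,62)}
  {δ, ε} × {63} = {(δ,63), (ε,63)}
  {δ} × {61, 62, 63} = {(δ,61), (δ,62), (δ,63)}
  {δ, ε, ζ} × {62} = {(δ,62), (ε,62), (ζ,62)}
  {δ, ε, ζ} × {63} = {(δ,63), (ε,63), (ζ,63)}
  {δ, ε} × {61, 62} = {(δ,61), (δ,62), (ε,61), (ε,62)}
  {δ, ε} × {62, 63} = {(δ,62), (δ,63), (ε,62), (ε,63)}
  {δ, ε} × {61, 62, 63} = {(δ,61), (δ,62), (δ,63), (ε,61), (ε,62), (ε,63)}
  {δ, ε, ζ} × {61, 62} = {(δ,61), (δ,62), (ε,61), (ε,62), (ζ,61), (ζ,62)}
  {δ, ε, ζ} × {62, 63} = {(δ,62), (δ,63), (ε,62), (ε,63), (ζ,62), (ζ,63)}
  {δ, ε, ζ} × {61, 62, 63} = {(δ,61), (δ,62), (δ,63), (ε,61), (ε,62), (ε,63), (ζ,61), (ζ,62), (ζ,63)}
These 16 distinct sets form the basis B.
Close under arbitrary unions to get τ_{X×Y}; counting gives |τ_{X×Y}| = 40.


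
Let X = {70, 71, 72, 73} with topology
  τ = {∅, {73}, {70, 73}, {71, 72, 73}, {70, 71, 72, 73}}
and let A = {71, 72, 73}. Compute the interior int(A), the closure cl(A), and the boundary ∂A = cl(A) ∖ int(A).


int(A) = {71, 72, 73}, cl(A) = {70, 71, 72, 73}, ∂A = {70}.

Closed sets in (X, τ) are complements of opens:
  closed(X, τ) = {∅, {70}, {71, 72}, {70, 71, 72}, {70, 71, 72, 73}}.
int(A) = ⋃ {U ∈ τ : U ⊆ A}. Opens contained in A: ∅, {73}, {71, 72, 73}.
Taking the union of these: int(A) = {71, 72, 73}.
cl(A) = ⋂ {C closed : A ⊆ C}. Closed sets containing A: {70, 71, 72, 73}.
Intersecting these: cl(A) = {70, 71, 72, 73}.
∂A = cl(A) ∖ int(A) = {70, 71, 72, 73} ∖ {71, 72, 73} = {70}.


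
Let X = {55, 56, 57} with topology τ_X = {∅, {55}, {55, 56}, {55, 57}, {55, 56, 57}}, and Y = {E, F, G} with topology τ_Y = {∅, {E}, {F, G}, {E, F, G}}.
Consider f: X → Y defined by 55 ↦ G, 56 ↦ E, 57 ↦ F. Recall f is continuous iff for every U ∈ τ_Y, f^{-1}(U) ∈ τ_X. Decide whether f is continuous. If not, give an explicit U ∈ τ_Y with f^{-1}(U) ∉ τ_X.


f is NOT continuous.

Compute f^{-1}(U) for each U ∈ τ_Y:
  U = ∅: f^{-1}(U) = ∅ ∈ τ_X ✓.
  U = {E}: f^{-1}(U) = {56} ∉ τ_X ✗.
  U = {F, G}: f^{-1}(U) = {55, 57} ∈ τ_X ✓.
  U = {E, F, G}: f^{-1}(U) = {55, 56, 57} ∈ τ_X ✓.
Found U = {E} with f^{-1}(U) = {56} not in τ_X. Therefore f is NOT continuous.


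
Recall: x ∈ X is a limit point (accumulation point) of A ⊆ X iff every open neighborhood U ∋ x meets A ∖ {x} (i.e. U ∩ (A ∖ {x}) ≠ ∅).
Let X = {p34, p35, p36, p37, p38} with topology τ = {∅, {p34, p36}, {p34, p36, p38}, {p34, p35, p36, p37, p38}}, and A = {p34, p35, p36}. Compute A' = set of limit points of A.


A' = {p34, p35, p36, p37, p38}

For each x ∈ X, list the open sets U ∈ τ with x ∈ U, then check whether U ∩ (A ∖ {x}) ≠ ∅ for every such U.
  x = p34: opens ∋ x are {p34, p36}, {p34, p36, p38}, {p34, p35, p36, p37, p38}; each meets A ∖ {p34}, so x IS a limit point.
  x = p35: opens ∋ x are {p34, p35, p36, p37, p38}; each meets A ∖ {p35}, so x IS a limit point.
  x = p36: opens ∋ x are {p34, p36}, {p34, p36, p38}, {p34, p35, p36, p37, p38}; each meets A ∖ {p36}, so x IS a limit point.
  x = p37: opens ∋ x are {p34, p35, p36, p37, p38}; each meets A ∖ {p37}, so x IS a limit point.
  x = p38: opens ∋ x are {p34, p36, p38}, {p34, p35, p36, p37, p38}; each meets A ∖ {p38}, so x IS a limit point.
Collecting: A' = {p34, p35, p36, p37, p38}.


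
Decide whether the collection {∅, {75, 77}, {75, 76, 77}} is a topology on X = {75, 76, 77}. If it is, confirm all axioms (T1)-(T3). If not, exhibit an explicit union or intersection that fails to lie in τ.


τ IS a topology on X.

Axiom (T1): ∅ ∈ τ? Yes; X ∈ τ? Yes.
Axiom (T2/T3): check pairwise unions and intersections of members of τ.
All pairwise intersections and unions checked — each lies in τ. Therefore τ satisfies (T1), (T2), (T3): it IS a topology on X.


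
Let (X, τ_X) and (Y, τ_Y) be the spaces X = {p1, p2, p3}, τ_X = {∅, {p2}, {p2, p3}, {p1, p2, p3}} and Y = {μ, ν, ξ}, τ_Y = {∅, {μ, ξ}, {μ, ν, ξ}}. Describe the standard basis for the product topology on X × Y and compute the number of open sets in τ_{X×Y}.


Basis B = {∅ × ∅, {p2} × {μ, ξ}, {p2} × {μ, ν, ξ}, {p2, p3} × {μ, ξ}, {p1, p2, p3} × {μ, ξ}, {p2, p3} × {μ, ν, ξ}, {p1, p2, p3} × {μ, ν, ξ}}; |τ_{X×Y}| = 10.

Enumerate products U × V with U ∈ τ_X, V ∈ τ_Y (deduplicated):
  ∅ × ∅ = {} (∅)
  {p2} × {μ, ξ} = {(p2,μ), (p2,ξ)}
  {p2} × {μ, ν, ξ} = {(p2,μ), (p2,ν), (p2,ξ)}
  {p2, p3} × {μ, ξ} = {(p2,μ), (p2,ξ), (p3,μ), (p3,ξ)}
  {p1, p2, p3} × {μ, ξ} = {(p1,μ), (p1,ξ), (p2,μ), (p2,ξ), (p3,μ), (p3,ξ)}
  {p2, p3} × {μ, ν, ξ} = {(p2,μ), (p2,ν), (p2,ξ), (p3,μ), (p3,ν), (p3,ξ)}
  {p1, p2, p3} × {μ, ν, ξ} = {(p1,μ), (p1,ν), (p1,ξ), (p2,μ), (p2,ν), (p2,ξ), (p3,μ), (p3,ν), (p3,ξ)}
These 7 distinct sets form the basis B.
Close under arbitrary unions to get τ_{X×Y}; counting gives |τ_{X×Y}| = 10.


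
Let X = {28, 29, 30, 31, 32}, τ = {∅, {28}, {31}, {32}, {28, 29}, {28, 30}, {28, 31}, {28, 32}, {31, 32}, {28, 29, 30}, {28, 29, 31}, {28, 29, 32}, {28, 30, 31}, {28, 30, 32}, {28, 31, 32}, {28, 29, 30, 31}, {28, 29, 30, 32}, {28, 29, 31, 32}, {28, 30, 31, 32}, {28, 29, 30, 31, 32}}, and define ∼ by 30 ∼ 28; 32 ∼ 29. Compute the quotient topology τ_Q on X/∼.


X/∼ = {[28=30], [29=32], [31]}; |τ_Q| = 6.

Equivalence classes: [28=30], [29=32], [31].
Quotient map π: X → X/∼ sends 28 ↦ [28=30], 29 ↦ [29=32], 30 ↦ [28=30], 31 ↦ [31], 32 ↦ [29=32].
For each subset V ⊆ X/∼, compute π^{-1}(V) ⊆ X and check whether π^{-1}(V) ∈ τ. V is open in τ_Q iff π^{-1}(V) ∈ τ.
  V = {}: π^{-1}(V) = ∅ ∈ τ ✓.
  V = {[28=30]}: π^{-1}(V) = {28, 30} ∈ τ ✓.
  V = {[29=32]}: π^{-1}(V) = {29, 32} ∉ τ ✗.
  V = {[28=30], [29=32]}: π^{-1}(V) = {28, 29, 30, 32} ∈ τ ✓.
  V = {[31]}: π^{-1}(V) = {31} ∈ τ ✓.
  V = {[28=30], [31]}: π^{-1}(V) = {28, 30, 31} ∈ τ ✓.
  V = {[29=32], [31]}: π^{-1}(V) = {29, 31, 32} ∉ τ ✗.
  V = {[28=30], [29=32], [31]}: π^{-1}(V) = {28, 29, 30, 31, 32} ∈ τ ✓.
Open sets in the quotient: τ_Q = {{}, {[28=30]}, {[28=30], [29=32]}, {[31]}, {[28=30], [31]}, {[28=30], [29=32], [31]}} (6 elements).


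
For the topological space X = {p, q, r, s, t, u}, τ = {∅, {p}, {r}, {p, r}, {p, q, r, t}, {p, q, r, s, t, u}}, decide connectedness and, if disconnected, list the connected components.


(X, τ) is connected.

Find clopen sets (U ∈ τ with X ∖ U ∈ τ):
  U = ∅, X ∖ U = {p, q, r, s, t, u} — both open, so U is clopen.
  U = {p, q, r, s, t, u}, X ∖ U = ∅ — both open, so U is clopen.
Only trivial clopens (∅ and X) exist, so (X, τ) is connected.
Compute connected components by grouping points that agree on all clopens:
  component: {p, q, r, s, t, u}


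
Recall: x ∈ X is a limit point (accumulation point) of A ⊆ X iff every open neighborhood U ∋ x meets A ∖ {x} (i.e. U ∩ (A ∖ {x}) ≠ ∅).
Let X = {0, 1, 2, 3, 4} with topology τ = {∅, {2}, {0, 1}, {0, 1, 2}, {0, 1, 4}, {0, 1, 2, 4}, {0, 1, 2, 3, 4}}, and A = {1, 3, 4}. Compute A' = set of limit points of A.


A' = {0, 3, 4}

For each x ∈ X, list the open sets U ∈ τ with x ∈ U, then check whether U ∩ (A ∖ {x}) ≠ ∅ for every such U.
  x = 0: opens ∋ x are {0, 1}, {0, 1, 2}, {0, 1, 4}, {0, 1, 2, 4}, {0, 1, 2, 3, 4}; each meets A ∖ {0}, so x IS a limit point.
  x = 1: open {0, 1} ∋ x has {0, 1} ∩ (A ∖ {1}) = ∅, so x is NOT a limit point.
  x = 2: open {2} ∋ x has {2} ∩ (A ∖ {2}) = ∅, so x is NOT a limit point.
  x = 3: opens ∋ x are {0, 1, 2, 3, 4}; each meets A ∖ {3}, so x IS a limit point.
  x = 4: opens ∋ x are {0, 1, 4}, {0, 1, 2, 4}, {0, 1, 2, 3, 4}; each meets A ∖ {4}, so x IS a limit point.
Collecting: A' = {0, 3, 4}.


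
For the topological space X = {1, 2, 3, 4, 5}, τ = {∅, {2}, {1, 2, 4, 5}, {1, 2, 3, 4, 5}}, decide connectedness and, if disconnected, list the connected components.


(X, τ) is connected.

Find clopen sets (U ∈ τ with X ∖ U ∈ τ):
  U = ∅, X ∖ U = {1, 2, 3, 4, 5} — both open, so U is clopen.
  U = {1, 2, 3, 4, 5}, X ∖ U = ∅ — both open, so U is clopen.
Only trivial clopens (∅ and X) exist, so (X, τ) is connected.
Compute connected components by grouping points that agree on all clopens:
  component: {1, 2, 3, 4, 5}


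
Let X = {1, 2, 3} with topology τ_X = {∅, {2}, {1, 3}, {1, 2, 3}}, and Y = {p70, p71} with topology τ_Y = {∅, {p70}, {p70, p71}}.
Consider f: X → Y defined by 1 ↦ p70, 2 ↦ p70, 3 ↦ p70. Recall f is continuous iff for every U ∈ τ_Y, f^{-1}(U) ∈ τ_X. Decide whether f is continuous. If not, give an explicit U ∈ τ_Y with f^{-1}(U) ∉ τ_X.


f IS continuous.

Compute f^{-1}(U) for each U ∈ τ_Y:
  U = ∅: f^{-1}(U) = ∅ ∈ τ_X ✓.
  U = {p70}: f^{-1}(U) = {1, 2, 3} ∈ τ_X ✓.
  U = {p70, p71}: f^{-1}(U) = {1, 2, 3} ∈ τ_X ✓.
Every preimage lies in τ_X, so f IS continuous.


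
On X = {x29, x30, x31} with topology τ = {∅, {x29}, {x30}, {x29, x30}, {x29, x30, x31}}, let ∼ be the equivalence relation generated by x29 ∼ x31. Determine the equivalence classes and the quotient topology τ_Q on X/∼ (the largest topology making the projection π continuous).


X/∼ = {[x29=x31], [x30]}; |τ_Q| = 3.

Equivalence classes: [x29=x31], [x30].
Quotient map π: X → X/∼ sends x29 ↦ [x29=x31], x30 ↦ [x30], x31 ↦ [x29=x31].
For each subset V ⊆ X/∼, compute π^{-1}(V) ⊆ X and check whether π^{-1}(V) ∈ τ. V is open in τ_Q iff π^{-1}(V) ∈ τ.
  V = {}: π^{-1}(V) = ∅ ∈ τ ✓.
  V = {[x29=x31]}: π^{-1}(V) = {x29, x31} ∉ τ ✗.
  V = {[x30]}: π^{-1}(V) = {x30} ∈ τ ✓.
  V = {[x29=x31], [x30]}: π^{-1}(V) = {x29, x30, x31} ∈ τ ✓.
Open sets in the quotient: τ_Q = {{}, {[x30]}, {[x29=x31], [x30]}} (3 elements).


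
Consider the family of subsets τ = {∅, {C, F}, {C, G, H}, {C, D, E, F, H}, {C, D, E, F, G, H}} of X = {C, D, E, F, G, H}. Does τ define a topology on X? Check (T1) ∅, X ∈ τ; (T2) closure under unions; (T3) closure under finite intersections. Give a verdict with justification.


τ is NOT a topology on X.

Axiom (T1): ∅ ∈ τ? Yes; X ∈ τ? Yes.
Axiom (T2/T3): check pairwise unions and intersections of members of τ.
Counterexample for (T3): {C, F} ∩ {C, G, H} = {C} ∉ τ. Therefore τ is NOT a topology.


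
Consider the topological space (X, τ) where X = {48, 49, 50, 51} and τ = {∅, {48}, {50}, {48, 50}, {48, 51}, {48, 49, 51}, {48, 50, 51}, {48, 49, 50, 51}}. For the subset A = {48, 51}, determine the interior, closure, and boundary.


int(A) = {48, 51}, cl(A) = {48, 49, 51}, ∂A = {49}.

Closed sets in (X, τ) are complements of opens:
  closed(X, τ) = {∅, {49}, {50}, {49, 50}, {49, 51}, {48, 49, 51}, {49, 50, 51}, {48, 49, 50, 51}}.
int(A) = ⋃ {U ∈ τ : U ⊆ A}. Opens contained in A: ∅, {48}, {48, 51}.
Taking the union of these: int(A) = {48, 51}.
cl(A) = ⋂ {C closed : A ⊆ C}. Closed sets containing A: {48, 49, 51}, {48, 49, 50, 51}.
Intersecting these: cl(A) = {48, 49, 51}.
∂A = cl(A) ∖ int(A) = {48, 49, 51} ∖ {48, 51} = {49}.


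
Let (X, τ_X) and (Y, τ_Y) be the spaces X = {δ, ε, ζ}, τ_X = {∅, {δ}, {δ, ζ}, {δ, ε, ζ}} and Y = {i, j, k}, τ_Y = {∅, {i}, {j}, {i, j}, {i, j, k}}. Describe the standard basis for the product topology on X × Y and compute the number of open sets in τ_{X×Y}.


Basis B = {∅ × ∅, {δ} × {i}, {δ} × {j}, {δ} × {i, j}, {δ, ζ} × {i}, {δ, ζ} × {j}, {δ} × {i, j, k}, {δ, ε, ζ} × {i}, {δ, ε, ζ} × {j}, {δ, ζ} × {i, j}, {δ, ζ} × {i, j, k}, {δ, ε, ζ} × {i, j}, {δ, ε, ζ} × {i, j, k}}; |τ_{X×Y}| = 30.

Enumerate products U × V with U ∈ τ_X, V ∈ τ_Y (deduplicated):
  ∅ × ∅ = {} (∅)
  {δ} × {i} = {(δ,i)}
  {δ} × {j} = {(δ,j)}
  {δ} × {i, j} = {(δ,i), (δ,j)}
  {δ, ζ} × {i} = {(δ,i), (ζ,i)}
  {δ, ζ} × {j} = {(δ,j), (ζ,j)}
  {δ} × {i, j, k} = {(δ,i), (δ,j), (δ,k)}
  {δ, ε, ζ} × {i} = {(δ,i), (ε,i), (ζ,i)}
  {δ, ε, ζ} × {j} = {(δ,j), (ε,j), (ζ,j)}
  {δ, ζ} × {i, j} = {(δ,i), (δ,j), (ζ,i), (ζ,j)}
  {δ, ζ} × {i, j, k} = {(δ,i), (δ,j), (δ,k), (ζ,i), (ζ,j), (ζ,k)}
  {δ, ε, ζ} × {i, j} = {(δ,i), (δ,j), (ε,i), (ε,j), (ζ,i), (ζ,j)}
  {δ, ε, ζ} × {i, j, k} = {(δ,i), (δ,j), (δ,k), (ε,i), (ε,j), (ε,k), (ζ,i), (ζ,j), (ζ,k)}
These 13 distinct sets form the basis B.
Close under arbitrary unions to get τ_{X×Y}; counting gives |τ_{X×Y}| = 30.


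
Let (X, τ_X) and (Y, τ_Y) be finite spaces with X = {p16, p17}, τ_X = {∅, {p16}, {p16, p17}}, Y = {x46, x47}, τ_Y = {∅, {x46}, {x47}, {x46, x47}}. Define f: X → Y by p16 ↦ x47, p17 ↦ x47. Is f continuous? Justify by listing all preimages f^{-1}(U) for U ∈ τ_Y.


f IS continuous.

Compute f^{-1}(U) for each U ∈ τ_Y:
  U = ∅: f^{-1}(U) = ∅ ∈ τ_X ✓.
  U = {x46}: f^{-1}(U) = ∅ ∈ τ_X ✓.
  U = {x47}: f^{-1}(U) = {p16, p17} ∈ τ_X ✓.
  U = {x46, x47}: f^{-1}(U) = {p16, p17} ∈ τ_X ✓.
Every preimage lies in τ_X, so f IS continuous.


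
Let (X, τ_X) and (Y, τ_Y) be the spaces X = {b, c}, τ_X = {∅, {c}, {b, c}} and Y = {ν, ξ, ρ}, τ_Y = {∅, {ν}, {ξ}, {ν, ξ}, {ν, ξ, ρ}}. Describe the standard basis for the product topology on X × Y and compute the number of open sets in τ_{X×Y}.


Basis B = {∅ × ∅, {c} × {ν}, {c} × {ξ}, {b, c} × {ν}, {b, c} × {ξ}, {c} × {ν, ξ}, {c} × {ν, ξ, ρ}, {b, c} × {ν, ξ}, {b, c} × {ν, ξ, ρ}}; |τ_{X×Y}| = 14.

Enumerate products U × V with U ∈ τ_X, V ∈ τ_Y (deduplicated):
  ∅ × ∅ = {} (∅)
  {c} × {ν} = {(c,ν)}
  {c} × {ξ} = {(c,ξ)}
  {b, c} × {ν} = {(b,ν), (c,ν)}
  {b, c} × {ξ} = {(b,ξ), (c,ξ)}
  {c} × {ν, ξ} = {(c,ν), (c,ξ)}
  {c} × {ν, ξ, ρ} = {(c,ν), (c,ξ), (c,ρ)}
  {b, c} × {ν, ξ} = {(b,ν), (b,ξ), (c,ν), (c,ξ)}
  {b, c} × {ν, ξ, ρ} = {(b,ν), (b,ξ), (b,ρ), (c,ν), (c,ξ), (c,ρ)}
These 9 distinct sets form the basis B.
Close under arbitrary unions to get τ_{X×Y}; counting gives |τ_{X×Y}| = 14.


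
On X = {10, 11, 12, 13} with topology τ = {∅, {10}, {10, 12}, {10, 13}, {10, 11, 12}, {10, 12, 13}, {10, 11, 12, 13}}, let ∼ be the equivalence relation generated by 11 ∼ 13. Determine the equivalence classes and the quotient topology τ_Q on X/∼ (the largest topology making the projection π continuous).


X/∼ = {[10], [11=13], [12]}; |τ_Q| = 4.

Equivalence classes: [10], [11=13], [12].
Quotient map π: X → X/∼ sends 10 ↦ [10], 11 ↦ [11=13], 12 ↦ [12], 13 ↦ [11=13].
For each subset V ⊆ X/∼, compute π^{-1}(V) ⊆ X and check whether π^{-1}(V) ∈ τ. V is open in τ_Q iff π^{-1}(V) ∈ τ.
  V = {}: π^{-1}(V) = ∅ ∈ τ ✓.
  V = {[10]}: π^{-1}(V) = {10} ∈ τ ✓.
  V = {[11=13]}: π^{-1}(V) = {11, 13} ∉ τ ✗.
  V = {[10], [11=13]}: π^{-1}(V) = {10, 11, 13} ∉ τ ✗.
  V = {[12]}: π^{-1}(V) = {12} ∉ τ ✗.
  V = {[10], [12]}: π^{-1}(V) = {10, 12} ∈ τ ✓.
  V = {[11=13], [12]}: π^{-1}(V) = {11, 12, 13} ∉ τ ✗.
  V = {[10], [11=13], [12]}: π^{-1}(V) = {10, 11, 12, 13} ∈ τ ✓.
Open sets in the quotient: τ_Q = {{}, {[10]}, {[10], [12]}, {[10], [11=13], [12]}} (4 elements).
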